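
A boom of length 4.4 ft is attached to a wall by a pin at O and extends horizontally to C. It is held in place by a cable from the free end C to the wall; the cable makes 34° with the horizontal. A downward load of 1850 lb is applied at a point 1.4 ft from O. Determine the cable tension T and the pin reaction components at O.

T = 1053 lb, O_x = 872.7 lb, O_y = 1261 lb

ΣM about O: T·sin34°·4.4 − 1850·1.4 = 0 → T = 2590/(4.4·0.559193) = 1052.65 ≈ 1053 lb.
ΣF_x = 0: O_x − T·cos34° = 0 → O_x = 1052.65 × 0.829038 = 872.7 lb.
ΣF_y = 0: O_y + T·sin34° − 1850 = 0 → O_y = 1850 − 1052.65 × 0.559193 = 1261 lb.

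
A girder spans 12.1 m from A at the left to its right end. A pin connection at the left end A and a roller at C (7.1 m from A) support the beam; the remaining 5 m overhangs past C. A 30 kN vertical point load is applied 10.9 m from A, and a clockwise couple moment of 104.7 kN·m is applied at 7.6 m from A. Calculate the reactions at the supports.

ΣM about A: C_y·7.1 − 30·10.9 − 104.7 = 0 → C_y = 431.7/7.1 = 60.8028 ≈ 60.80 kN.
ΣF_y = 0: A_y + 60.8028 − 30 = 0 → A_y = -30.80 kN.
ΣF_x = 0: no horizontal applied forces, so A_x = 0.

A_x = 0, A_y = -30.80 kN, C_y = 60.80 kN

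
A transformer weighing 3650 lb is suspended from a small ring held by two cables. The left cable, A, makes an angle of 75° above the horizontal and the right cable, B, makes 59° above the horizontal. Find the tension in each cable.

ΣF_x = 0: −T_A·cos75° + T_B·cos59° = 0 → T_B = 0.502524·T_A.
ΣF_y = 0: T_A·sin75° + T_B·sin59° = 3650.
Substitute: T_A·(0.965926 + 0.502524·0.857167) = 3650 → T_A = 2613.35 ≈ 2613 lb.
Then T_B = 0.502524 × 2613.35 = 1313 lb.

T_A = 2613 lb, T_B = 1313 lb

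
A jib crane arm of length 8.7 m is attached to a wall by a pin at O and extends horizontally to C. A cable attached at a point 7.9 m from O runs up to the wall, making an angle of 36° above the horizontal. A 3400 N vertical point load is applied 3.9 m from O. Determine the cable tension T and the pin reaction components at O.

ΣM about O: T·sin36°·7.9 − 3400·3.9 = 0 → T = 13260/(7.9·0.587785) = 2855.6 ≈ 2856 N.
ΣF_x = 0: O_x − T·cos36° = 0 → O_x = 2855.6 × 0.809017 = 2310 N.
ΣF_y = 0: O_y + T·sin36° − 3400 = 0 → O_y = 3400 − 2855.6 × 0.587785 = 1722 N.

T = 2856 N, O_x = 2310 N, O_y = 1722 N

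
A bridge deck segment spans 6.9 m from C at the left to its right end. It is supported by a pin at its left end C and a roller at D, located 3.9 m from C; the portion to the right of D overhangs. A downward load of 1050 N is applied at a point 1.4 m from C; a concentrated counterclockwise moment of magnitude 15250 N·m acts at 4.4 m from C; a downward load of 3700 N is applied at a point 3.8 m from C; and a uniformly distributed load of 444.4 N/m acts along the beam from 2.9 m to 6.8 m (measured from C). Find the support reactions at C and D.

C_x = 0, C_y = 4256 N, D_y = 2227 N

Resultant of the distributed load: 444.4 × 3.9 = 1733.16 N at 4.85 m from C.
ΣM about C: D_y·3.9 − 1050·1.4 + 15250 − 3700·3.8 − (444.4·3.9)·4.85 = 0 → D_y = 8685.826/3.9 = 2227.13 ≈ 2227 N.
ΣF_y = 0: C_y + 2227.13 − 1050 − 3700 − 444.4·3.9 = 0 → C_y = 4256 N.
ΣF_x = 0: no horizontal applied forces, so C_x = 0.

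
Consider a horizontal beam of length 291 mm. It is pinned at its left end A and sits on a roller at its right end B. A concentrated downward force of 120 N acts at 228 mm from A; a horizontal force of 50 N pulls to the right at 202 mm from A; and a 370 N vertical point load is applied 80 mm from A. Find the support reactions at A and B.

A_x = -50.00 N, A_y = 294.3 N, B_y = 195.7 N

Moments about A: B_y·291 − 120·228 − 370·80 = 0 → B_y = 56960/291 = 195.739 ≈ 195.7 N.
ΣF_y = 0: A_y + 195.739 − 120 − 370 = 0 → A_y = 294.3 N.
ΣF_x = 0: A_x + 50 = 0 → A_x = -50.00 N.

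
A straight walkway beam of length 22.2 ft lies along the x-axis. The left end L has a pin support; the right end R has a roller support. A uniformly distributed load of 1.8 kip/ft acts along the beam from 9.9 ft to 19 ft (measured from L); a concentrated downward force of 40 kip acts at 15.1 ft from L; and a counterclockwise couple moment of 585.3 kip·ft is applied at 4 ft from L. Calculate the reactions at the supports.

L_x = 0, L_y = 44.88 kip, R_y = 11.50 kip

Resultant of the distributed load: 1.8 × 9.1 = 16.38 kip at 14.45 ft from L.
ΣM about L: R_y·22.2 − (1.8·9.1)·14.45 − 40·15.1 + 585.3 = 0 → R_y = 255.391/22.2 = 11.5041 ≈ 11.50 kip.
ΣF_y = 0: L_y + 11.5041 − 1.8·9.1 − 40 = 0 → L_y = 44.88 kip.
ΣF_x = 0: no horizontal applied forces, so L_x = 0.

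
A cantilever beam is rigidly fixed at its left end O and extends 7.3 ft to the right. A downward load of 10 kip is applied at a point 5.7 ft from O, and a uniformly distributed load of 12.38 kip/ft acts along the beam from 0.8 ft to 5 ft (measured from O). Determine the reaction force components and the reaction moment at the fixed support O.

O_x = 0, O_y = 62.00 kip, M_O = 207.8 kip·ft

Resultant of the distributed load: 12.38 × 4.2 = 51.996 kip at 2.9 ft from O.
ΣF_x = 0: O_x = 0.
ΣF_y = 0: O_y − 10 − 12.38·4.2 = 0 → O_y = 62.00 kip.
ΣM about O: M_O − 10·5.7 − (12.38·4.2)·2.9 = 0 → M_O = 207.8 kip·ft.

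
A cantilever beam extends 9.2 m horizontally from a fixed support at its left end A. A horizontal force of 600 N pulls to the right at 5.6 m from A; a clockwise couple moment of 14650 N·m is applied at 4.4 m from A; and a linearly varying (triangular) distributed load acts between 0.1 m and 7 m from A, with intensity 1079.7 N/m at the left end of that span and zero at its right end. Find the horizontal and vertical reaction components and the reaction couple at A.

A_x = -600.0 N, A_y = 3725 N, M_A = 23590 N·m

Resultant of the triangular load: ½ × 1079.7 × 6.9 = 3724.965 N, acting at 2.4 m from A (one-third of the span from the peak).
ΣF_x = 0: A_x + 600 = 0 → A_x = -600.0 N.
ΣF_y = 0: A_y − ½·1079.7·6.9 = 0 → A_y = 3725 N.
ΣM about A: M_A − 14650 − (½·1079.7·6.9)·2.4 = 0 → M_A = 23590 N·m.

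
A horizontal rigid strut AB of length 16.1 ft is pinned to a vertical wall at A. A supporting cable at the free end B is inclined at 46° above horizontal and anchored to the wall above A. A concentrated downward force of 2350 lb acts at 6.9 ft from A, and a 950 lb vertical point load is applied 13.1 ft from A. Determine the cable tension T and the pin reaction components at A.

ΣM about A: T·sin46°·16.1 − 2350·6.9 − 950·13.1 = 0 → T = 28660/(16.1·0.71934) = 2474.66 ≈ 2475 lb.
ΣF_x = 0: A_x − T·cos46° = 0 → A_x = 2474.66 × 0.694658 = 1719 lb.
ΣF_y = 0: A_y + T·sin46° − 2350 − 950 = 0 → A_y = 3300 − 2474.66 × 0.71934 = 1520 lb.

T = 2475 lb, A_x = 1719 lb, A_y = 1520 lb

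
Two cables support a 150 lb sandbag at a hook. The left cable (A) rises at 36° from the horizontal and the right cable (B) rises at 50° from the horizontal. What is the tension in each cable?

T_A = 96.65 lb, T_B = 121.6 lb

ΣF_x = 0: −T_A·cos36° + T_B·cos50° = 0 → T_B = 1.25861·T_A.
ΣF_y = 0: T_A·sin36° + T_B·sin50° = 150.
Substitute: T_A·(0.587785 + 1.25861·0.766044) = 150 → T_A = 96.6535 ≈ 96.65 lb.
Then T_B = 1.25861 × 96.6535 = 121.6 lb.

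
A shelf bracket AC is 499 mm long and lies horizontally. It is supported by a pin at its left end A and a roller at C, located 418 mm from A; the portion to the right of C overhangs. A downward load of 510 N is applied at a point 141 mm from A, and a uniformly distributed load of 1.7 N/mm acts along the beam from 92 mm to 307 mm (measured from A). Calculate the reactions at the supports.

Resultant of the distributed load: 1.7 × 215 = 365.5 N at 199.5 mm from A.
Taking moments about A: C_y·418 − 510·141 − (1.7·215)·199.5 = 0 → C_y = 144827.25/418 = 346.477 ≈ 346.5 N.
ΣF_y = 0: A_y + 346.477 − 510 − 1.7·215 = 0 → A_y = 529.0 N.
ΣF_x = 0: no horizontal applied forces, so A_x = 0.

A_x = 0, A_y = 529.0 N, C_y = 346.5 N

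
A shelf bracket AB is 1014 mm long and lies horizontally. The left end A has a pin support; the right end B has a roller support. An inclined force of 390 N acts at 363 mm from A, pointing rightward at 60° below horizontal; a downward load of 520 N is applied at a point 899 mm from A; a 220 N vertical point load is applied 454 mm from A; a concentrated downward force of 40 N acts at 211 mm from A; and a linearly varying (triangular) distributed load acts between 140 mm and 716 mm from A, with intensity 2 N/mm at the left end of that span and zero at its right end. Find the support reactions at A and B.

Resultant of the triangular load: ½ × 2 × 576 = 576 N, acting at 332 mm from A (one-third of the span from the peak).
Moments about A: B_y·1014 − 390·sin60°·363 − 520·899 − 220·454 − 40·211 − (½·2·576)·332 = 0 → B_y = 889635/1014 = 877.352 ≈ 877.4 N.
ΣF_y = 0: A_y + 877.352 − 390·sin60° − 520 − 220 − 40 − ½·2·576 = 0 → A_y = 816.4 N.
ΣF_x = 0: A_x + 390·cos60° = 0 → A_x = -195.0 N.

A_x = -195.0 N, A_y = 816.4 N, B_y = 877.4 N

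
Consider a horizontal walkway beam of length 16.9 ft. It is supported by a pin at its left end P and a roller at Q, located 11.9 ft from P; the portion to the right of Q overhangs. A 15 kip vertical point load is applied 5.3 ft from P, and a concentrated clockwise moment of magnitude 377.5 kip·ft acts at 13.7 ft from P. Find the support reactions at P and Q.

P_x = 0, P_y = -23.40 kip, Q_y = 38.40 kip

Moments about P: Q_y·11.9 − 15·5.3 − 377.5 = 0 → Q_y = 457/11.9 = 38.4034 ≈ 38.40 kip.
ΣF_y = 0: P_y + 38.4034 − 15 = 0 → P_y = -23.40 kip.
ΣF_x = 0: no horizontal applied forces, so P_x = 0.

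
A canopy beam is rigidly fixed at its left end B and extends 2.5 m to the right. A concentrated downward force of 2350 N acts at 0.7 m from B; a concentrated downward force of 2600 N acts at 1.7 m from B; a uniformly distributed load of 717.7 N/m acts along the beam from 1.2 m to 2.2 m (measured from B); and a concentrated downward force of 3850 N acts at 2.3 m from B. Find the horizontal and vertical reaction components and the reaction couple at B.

Resultant of the distributed load: 717.7 × 1 = 717.7 N at 1.7 m from B.
ΣF_x = 0: B_x = 0.
ΣF_y = 0: B_y − 2350 − 2600 − 717.7·1 − 3850 = 0 → B_y = 9518 N.
ΣM about B: M_B − 2350·0.7 − 2600·1.7 − (717.7·1)·1.7 − 3850·2.3 = 0 → M_B = 16140 N·m.

B_x = 0, B_y = 9518 N, M_B = 16140 N·m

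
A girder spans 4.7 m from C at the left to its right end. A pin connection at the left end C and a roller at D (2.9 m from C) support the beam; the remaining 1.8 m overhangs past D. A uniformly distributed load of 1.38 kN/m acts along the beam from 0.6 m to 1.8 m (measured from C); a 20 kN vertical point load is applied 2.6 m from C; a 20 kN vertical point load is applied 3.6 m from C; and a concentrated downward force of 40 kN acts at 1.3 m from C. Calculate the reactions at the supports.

C_x = 0, C_y = 20.28 kN, D_y = 61.37 kN

Resultant of the distributed load: 1.38 × 1.2 = 1.656 kN at 1.2 m from C.
ΣM about C: D_y·2.9 − (1.38·1.2)·1.2 − 20·2.6 − 20·3.6 − 40·1.3 = 0 → D_y = 177.9872/2.9 = 61.3749 ≈ 61.37 kN.
ΣF_y = 0: C_y + 61.3749 − 1.38·1.2 − 20 − 20 − 40 = 0 → C_y = 20.28 kN.
ΣF_x = 0: no horizontal applied forces, so C_x = 0.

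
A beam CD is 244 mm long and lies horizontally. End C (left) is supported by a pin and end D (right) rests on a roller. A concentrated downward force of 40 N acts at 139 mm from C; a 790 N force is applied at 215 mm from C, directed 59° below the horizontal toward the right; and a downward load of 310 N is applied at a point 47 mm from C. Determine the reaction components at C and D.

C_x = -406.9 N, C_y = 348.0 N, D_y = 679.2 N

ΣM about C: D_y·244 − 40·139 − 790·sin59°·215 − 310·47 = 0 → D_y = 165720/244 = 679.18 ≈ 679.2 N.
ΣF_y = 0: C_y + 679.18 − 40 − 790·sin59° − 310 = 0 → C_y = 348.0 N.
ΣF_x = 0: C_x + 790·cos59° = 0 → C_x = -406.9 N.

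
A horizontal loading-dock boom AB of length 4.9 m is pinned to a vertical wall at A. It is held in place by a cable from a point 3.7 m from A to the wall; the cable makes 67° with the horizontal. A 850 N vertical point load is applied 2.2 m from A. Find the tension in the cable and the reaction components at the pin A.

ΣM about A: T·sin67°·3.7 − 850·2.2 = 0 → T = 1870/(3.7·0.920505) = 549.052 ≈ 549.1 N.
ΣF_x = 0: A_x − T·cos67° = 0 → A_x = 549.052 × 0.390731 = 214.5 N.
ΣF_y = 0: A_y + T·sin67° − 850 = 0 → A_y = 850 − 549.052 × 0.920505 = 344.6 N.

T = 549.1 N, A_x = 214.5 N, A_y = 344.6 N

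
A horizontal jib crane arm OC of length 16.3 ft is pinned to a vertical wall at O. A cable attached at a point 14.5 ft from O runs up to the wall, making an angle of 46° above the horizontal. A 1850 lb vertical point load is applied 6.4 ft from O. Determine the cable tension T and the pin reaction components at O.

T = 1135 lb, O_x = 788.5 lb, O_y = 1033 lb

ΣM about O: T·sin46°·14.5 − 1850·6.4 = 0 → T = 11840/(14.5·0.71934) = 1135.14 ≈ 1135 lb.
ΣF_x = 0: O_x − T·cos46° = 0 → O_x = 1135.14 × 0.694658 = 788.5 lb.
ΣF_y = 0: O_y + T·sin46° − 1850 = 0 → O_y = 1850 − 1135.14 × 0.71934 = 1033 lb.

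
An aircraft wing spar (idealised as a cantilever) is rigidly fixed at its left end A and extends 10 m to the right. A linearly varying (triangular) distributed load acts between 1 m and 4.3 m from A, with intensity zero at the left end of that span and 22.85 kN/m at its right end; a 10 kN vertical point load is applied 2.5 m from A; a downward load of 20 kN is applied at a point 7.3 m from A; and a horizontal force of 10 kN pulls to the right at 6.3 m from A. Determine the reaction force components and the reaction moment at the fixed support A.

A_x = -10.00 kN, A_y = 67.70 kN, M_A = 291.6 kN·m

Resultant of the triangular load: ½ × 22.85 × 3.3 = 37.7025 kN, acting at 3.2 m from A (one-third of the span from the peak).
ΣF_x = 0: A_x + 10 = 0 → A_x = -10.00 kN.
ΣF_y = 0: A_y − ½·22.85·3.3 − 10 − 20 = 0 → A_y = 67.70 kN.
ΣM about A: M_A − (½·22.85·3.3)·3.2 − 10·2.5 − 20·7.3 = 0 → M_A = 291.6 kN·m.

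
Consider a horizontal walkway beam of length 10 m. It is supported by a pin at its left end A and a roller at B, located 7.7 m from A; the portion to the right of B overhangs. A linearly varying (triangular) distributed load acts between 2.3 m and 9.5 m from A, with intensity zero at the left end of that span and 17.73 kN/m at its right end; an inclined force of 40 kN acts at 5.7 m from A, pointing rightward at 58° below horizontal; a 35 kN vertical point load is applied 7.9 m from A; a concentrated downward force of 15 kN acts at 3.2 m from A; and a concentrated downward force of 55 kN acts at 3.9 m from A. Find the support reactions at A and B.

Resultant of the triangular load: ½ × 17.73 × 7.2 = 63.828 kN, acting at 7.1 m from A (one-third of the span from the peak).
Taking moments about A: B_y·7.7 − (½·17.73·7.2)·7.1 − 40·sin58°·5.7 − 35·7.9 − 15·3.2 − 55·3.9 = 0 → B_y = 1185.53/7.7 = 153.965 ≈ 154.0 kN.
ΣF_y = 0: A_y + 153.965 − ½·17.73·7.2 − 40·sin58° − 35 − 15 − 55 = 0 → A_y = 48.78 kN.
ΣF_x = 0: A_x + 40·cos58° = 0 → A_x = -21.20 kN.

A_x = -21.20 kN, A_y = 48.78 kN, B_y = 154.0 kN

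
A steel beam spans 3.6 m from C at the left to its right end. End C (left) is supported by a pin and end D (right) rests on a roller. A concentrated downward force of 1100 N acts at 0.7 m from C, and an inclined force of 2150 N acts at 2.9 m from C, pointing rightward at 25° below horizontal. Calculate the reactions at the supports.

C_x = -1949 N, C_y = 1063 N, D_y = 945.8 N

ΣM about C: D_y·3.6 − 1100·0.7 − 2150·sin25°·2.9 = 0 → D_y = 3405.02/3.6 = 945.839 ≈ 945.8 N.
ΣF_y = 0: C_y + 945.839 − 1100 − 2150·sin25° = 0 → C_y = 1063 N.
ΣF_x = 0: C_x + 2150·cos25° = 0 → C_x = -1949 N.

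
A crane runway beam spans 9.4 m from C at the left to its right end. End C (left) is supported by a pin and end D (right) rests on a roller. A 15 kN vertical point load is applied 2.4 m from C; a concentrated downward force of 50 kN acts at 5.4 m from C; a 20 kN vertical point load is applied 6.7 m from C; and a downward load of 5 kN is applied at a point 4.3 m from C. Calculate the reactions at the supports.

ΣM about C: D_y·9.4 − 15·2.4 − 50·5.4 − 20·6.7 − 5·4.3 = 0 → D_y = 461.5/9.4 = 49.0957 ≈ 49.10 kN.
ΣF_y = 0: C_y + 49.0957 − 15 − 50 − 20 − 5 = 0 → C_y = 40.90 kN.
ΣF_x = 0: no horizontal applied forces, so C_x = 0.

C_x = 0, C_y = 40.90 kN, D_y = 49.10 kN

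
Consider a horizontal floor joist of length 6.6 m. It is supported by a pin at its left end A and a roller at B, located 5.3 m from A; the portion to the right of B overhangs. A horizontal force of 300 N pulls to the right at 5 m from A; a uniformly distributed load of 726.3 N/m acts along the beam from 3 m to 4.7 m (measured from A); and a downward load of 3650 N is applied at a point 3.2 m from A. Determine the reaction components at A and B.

A_x = -300.0 N, A_y = 1784 N, B_y = 3101 N

Resultant of the distributed load: 726.3 × 1.7 = 1234.71 N at 3.85 m from A.
Moments about A: B_y·5.3 − (726.3·1.7)·3.85 − 3650·3.2 = 0 → B_y = 16433.6335/5.3 = 3100.69 ≈ 3101 N.
ΣF_y = 0: A_y + 3100.69 − 726.3·1.7 − 3650 = 0 → A_y = 1784 N.
ΣF_x = 0: A_x + 300 = 0 → A_x = -300.0 N.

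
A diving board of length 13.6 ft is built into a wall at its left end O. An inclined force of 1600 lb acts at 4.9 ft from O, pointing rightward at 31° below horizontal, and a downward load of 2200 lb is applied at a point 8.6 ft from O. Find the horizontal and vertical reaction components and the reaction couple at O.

O_x = -1371 lb, O_y = 3024 lb, M_O = 22960 lb·ft

ΣF_x = 0: O_x + 1600·cos31° = 0 → O_x = -1371 lb.
ΣF_y = 0: O_y − 1600·sin31° − 2200 = 0 → O_y = 3024 lb.
ΣM about O: M_O − 1600·sin31°·4.9 − 2200·8.6 = 0 → M_O = 22960 lb·ft.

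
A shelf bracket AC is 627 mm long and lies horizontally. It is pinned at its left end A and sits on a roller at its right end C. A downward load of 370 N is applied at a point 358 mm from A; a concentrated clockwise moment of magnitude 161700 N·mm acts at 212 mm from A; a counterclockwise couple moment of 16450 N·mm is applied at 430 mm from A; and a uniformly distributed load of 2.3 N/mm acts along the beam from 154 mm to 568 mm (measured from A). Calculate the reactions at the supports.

A_x = 0, A_y = 331.0 N, C_y = 991.2 N

Resultant of the distributed load: 2.3 × 414 = 952.2 N at 361 mm from A.
Taking moments about A: C_y·627 − 370·358 − 161700 + 16450 − (2.3·414)·361 = 0 → C_y = 621454.2/627 = 991.155 ≈ 991.2 N.
ΣF_y = 0: A_y + 991.155 − 370 − 2.3·414 = 0 → A_y = 331.0 N.
ΣF_x = 0: no horizontal applied forces, so A_x = 0.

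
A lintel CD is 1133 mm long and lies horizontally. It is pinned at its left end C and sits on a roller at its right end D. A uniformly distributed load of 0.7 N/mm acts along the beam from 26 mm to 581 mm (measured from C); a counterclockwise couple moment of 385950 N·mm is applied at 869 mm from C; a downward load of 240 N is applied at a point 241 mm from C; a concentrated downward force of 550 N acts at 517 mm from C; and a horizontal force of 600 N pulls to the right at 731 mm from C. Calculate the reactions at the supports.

C_x = -600.0 N, C_y = 1113 N, D_y = 65.45 N

Resultant of the distributed load: 0.7 × 555 = 388.5 N at 303.5 mm from C.
Taking moments about C: D_y·1133 − (0.7·555)·303.5 + 385950 − 240·241 − 550·517 = 0 → D_y = 74149.75/1133 = 65.4455 ≈ 65.45 N.
ΣF_y = 0: C_y + 65.4455 − 0.7·555 − 240 − 550 = 0 → C_y = 1113 N.
ΣF_x = 0: C_x + 600 = 0 → C_x = -600.0 N.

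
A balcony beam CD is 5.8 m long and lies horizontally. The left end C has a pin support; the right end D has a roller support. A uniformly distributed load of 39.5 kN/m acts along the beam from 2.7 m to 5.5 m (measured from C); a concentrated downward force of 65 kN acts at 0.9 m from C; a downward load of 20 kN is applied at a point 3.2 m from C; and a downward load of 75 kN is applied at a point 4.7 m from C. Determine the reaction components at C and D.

C_x = 0, C_y = 110.5 kN, D_y = 160.1 kN

Resultant of the distributed load: 39.5 × 2.8 = 110.6 kN at 4.1 m from C.
Moments about C: D_y·5.8 − (39.5·2.8)·4.1 − 65·0.9 − 20·3.2 − 75·4.7 = 0 → D_y = 928.46/5.8 = 160.079 ≈ 160.1 kN.
ΣF_y = 0: C_y + 160.079 − 39.5·2.8 − 65 − 20 − 75 = 0 → C_y = 110.5 kN.
ΣF_x = 0: no horizontal applied forces, so C_x = 0.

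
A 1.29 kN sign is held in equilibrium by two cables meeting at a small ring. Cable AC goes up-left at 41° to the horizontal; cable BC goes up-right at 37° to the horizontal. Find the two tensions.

T_AC = 1.053 kN, T_BC = 0.9953 kN

ΣF_x = 0: −T_AC·cos41° + T_BC·cos37° = 0 → T_BC = 0.944999·T_AC.
ΣF_y = 0: T_AC·sin41° + T_BC·sin37° = 1.29.
Substitute: T_AC·(0.656059 + 0.944999·0.601815) = 1.29 → T_AC = 1.05326 ≈ 1.053 kN.
Then T_BC = 0.944999 × 1.05326 = 0.9953 kN.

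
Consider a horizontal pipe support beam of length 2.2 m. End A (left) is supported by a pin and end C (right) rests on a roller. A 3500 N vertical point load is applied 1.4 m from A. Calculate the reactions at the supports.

A_x = 0, A_y = 1273 N, C_y = 2227 N

Moments about A: C_y·2.2 − 3500·1.4 = 0 → C_y = 4900/2.2 = 2227.27 ≈ 2227 N.
ΣF_y = 0: A_y + 2227.27 − 3500 = 0 → A_y = 1273 N.
ΣF_x = 0: no horizontal applied forces, so A_x = 0.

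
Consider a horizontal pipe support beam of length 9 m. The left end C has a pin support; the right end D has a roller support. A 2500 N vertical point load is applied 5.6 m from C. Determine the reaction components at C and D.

C_x = 0, C_y = 944.4 N, D_y = 1556 N

Moments about C: D_y·9 − 2500·5.6 = 0 → D_y = 14000/9 = 1555.56 ≈ 1556 N.
ΣF_y = 0: C_y + 1555.56 − 2500 = 0 → C_y = 944.4 N.
ΣF_x = 0: no horizontal applied forces, so C_x = 0.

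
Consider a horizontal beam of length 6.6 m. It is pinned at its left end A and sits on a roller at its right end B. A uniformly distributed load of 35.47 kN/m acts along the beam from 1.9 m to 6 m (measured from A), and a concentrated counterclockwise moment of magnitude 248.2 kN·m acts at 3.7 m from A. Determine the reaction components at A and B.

A_x = 0, A_y = 96.00 kN, B_y = 49.43 kN

Resultant of the distributed load: 35.47 × 4.1 = 145.427 kN at 3.95 m from A.
ΣM about A: B_y·6.6 − (35.47·4.1)·3.95 + 248.2 = 0 → B_y = 326.23665/6.6 = 49.4298 ≈ 49.43 kN.
ΣF_y = 0: A_y + 49.4298 − 35.47·4.1 = 0 → A_y = 96.00 kN.
ΣF_x = 0: no horizontal applied forces, so A_x = 0.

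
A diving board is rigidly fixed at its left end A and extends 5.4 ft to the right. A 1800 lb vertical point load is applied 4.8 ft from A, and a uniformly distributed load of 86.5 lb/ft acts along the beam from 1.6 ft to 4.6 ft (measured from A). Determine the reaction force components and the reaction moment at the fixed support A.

A_x = 0, A_y = 2060 lb, M_A = 9444 lb·ft

Resultant of the distributed load: 86.5 × 3 = 259.5 lb at 3.1 ft from A.
ΣF_x = 0: A_x = 0.
ΣF_y = 0: A_y − 1800 − 86.5·3 = 0 → A_y = 2060 lb.
ΣM about A: M_A − 1800·4.8 − (86.5·3)·3.1 = 0 → M_A = 9444 lb·ft.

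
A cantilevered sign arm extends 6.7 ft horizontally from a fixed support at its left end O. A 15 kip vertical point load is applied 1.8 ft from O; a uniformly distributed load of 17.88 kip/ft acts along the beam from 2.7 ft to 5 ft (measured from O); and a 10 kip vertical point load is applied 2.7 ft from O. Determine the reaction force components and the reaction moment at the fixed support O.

Resultant of the distributed load: 17.88 × 2.3 = 41.124 kip at 3.85 ft from O.
ΣF_x = 0: O_x = 0.
ΣF_y = 0: O_y − 15 − 17.88·2.3 − 10 = 0 → O_y = 66.12 kip.
ΣM about O: M_O − 15·1.8 − (17.88·2.3)·3.85 − 10·2.7 = 0 → M_O = 212.3 kip·ft.

O_x = 0, O_y = 66.12 kip, M_O = 212.3 kip·ft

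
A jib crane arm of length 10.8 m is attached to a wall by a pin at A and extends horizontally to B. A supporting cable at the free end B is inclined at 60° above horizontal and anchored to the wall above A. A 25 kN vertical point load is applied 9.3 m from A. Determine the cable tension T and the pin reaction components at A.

ΣM about A: T·sin60°·10.8 − 25·9.3 = 0 → T = 232.5/(10.8·0.866025) = 24.8581 ≈ 24.86 kN.
ΣF_x = 0: A_x − T·cos60° = 0 → A_x = 24.8581 × 0.5 = 12.43 kN.
ΣF_y = 0: A_y + T·sin60° − 25 = 0 → A_y = 25 − 24.8581 × 0.866025 = 3.472 kN.

T = 24.86 kN, A_x = 12.43 kN, A_y = 3.472 kN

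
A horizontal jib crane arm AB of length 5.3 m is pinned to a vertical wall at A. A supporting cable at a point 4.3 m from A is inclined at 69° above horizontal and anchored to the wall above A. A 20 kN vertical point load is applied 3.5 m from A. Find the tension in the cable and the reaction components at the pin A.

T = 17.44 kN, A_x = 6.249 kN, A_y = 3.721 kN

ΣM about A: T·sin69°·4.3 − 20·3.5 = 0 → T = 70/(4.3·0.93358) = 17.4373 ≈ 17.44 kN.
ΣF_x = 0: A_x − T·cos69° = 0 → A_x = 17.4373 × 0.358368 = 6.249 kN.
ΣF_y = 0: A_y + T·sin69° − 20 = 0 → A_y = 20 − 17.4373 × 0.93358 = 3.721 kN.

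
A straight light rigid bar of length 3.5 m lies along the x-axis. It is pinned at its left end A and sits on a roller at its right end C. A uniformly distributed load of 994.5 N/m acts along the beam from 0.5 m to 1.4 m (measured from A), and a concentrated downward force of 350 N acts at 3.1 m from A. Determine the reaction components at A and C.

A_x = 0, A_y = 692.1 N, C_y = 552.9 N

Resultant of the distributed load: 994.5 × 0.9 = 895.05 N at 0.95 m from A.
Taking moments about A: C_y·3.5 − (994.5·0.9)·0.95 − 350·3.1 = 0 → C_y = 1935.2975/3.5 = 552.942 ≈ 552.9 N.
ΣF_y = 0: A_y + 552.942 − 994.5·0.9 − 350 = 0 → A_y = 692.1 N.
ΣF_x = 0: no horizontal applied forces, so A_x = 0.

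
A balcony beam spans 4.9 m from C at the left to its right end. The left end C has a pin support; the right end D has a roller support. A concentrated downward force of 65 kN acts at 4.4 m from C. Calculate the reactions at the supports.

C_x = 0, C_y = 6.633 kN, D_y = 58.37 kN

Taking moments about C: D_y·4.9 − 65·4.4 = 0 → D_y = 286/4.9 = 58.3673 ≈ 58.37 kN.
ΣF_y = 0: C_y + 58.3673 − 65 = 0 → C_y = 6.633 kN.
ΣF_x = 0: no horizontal applied forces, so C_x = 0.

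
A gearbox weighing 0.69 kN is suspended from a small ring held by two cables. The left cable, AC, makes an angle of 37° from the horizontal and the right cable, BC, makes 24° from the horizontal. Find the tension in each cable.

ΣF_x = 0: −T_AC·cos37° + T_BC·cos24° = 0 → T_BC = 0.874215·T_AC.
ΣF_y = 0: T_AC·sin37° + T_BC·sin24° = 0.69.
Substitute: T_AC·(0.601815 + 0.874215·0.406737) = 0.69 → T_AC = 0.720709 ≈ 0.7207 kN.
Then T_BC = 0.874215 × 0.720709 = 0.6301 kN.

T_AC = 0.7207 kN, T_BC = 0.6301 kN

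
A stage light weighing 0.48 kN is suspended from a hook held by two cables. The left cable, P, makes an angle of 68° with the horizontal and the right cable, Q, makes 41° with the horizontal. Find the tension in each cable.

T_P = 0.3831 kN, T_Q = 0.1902 kN

ΣF_x = 0: −T_P·cos68° + T_Q·cos41° = 0 → T_Q = 0.496359·T_P.
ΣF_y = 0: T_P·sin68° + T_Q·sin41° = 0.48.
Substitute: T_P·(0.927184 + 0.496359·0.656059) = 0.48 → T_P = 0.383134 ≈ 0.3831 kN.
Then T_Q = 0.496359 × 0.383134 = 0.1902 kN.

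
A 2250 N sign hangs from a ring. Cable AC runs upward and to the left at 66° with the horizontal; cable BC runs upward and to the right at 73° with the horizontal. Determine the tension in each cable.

ΣF_x = 0: −T_AC·cos66° + T_BC·cos73° = 0 → T_BC = 1.39116·T_AC.
ΣF_y = 0: T_AC·sin66° + T_BC·sin73° = 2250.
Substitute: T_AC·(0.913545 + 1.39116·0.956305) = 2250 → T_AC = 1002.71 ≈ 1003 N.
Then T_BC = 1.39116 × 1002.71 = 1395 N.

T_AC = 1003 N, T_BC = 1395 N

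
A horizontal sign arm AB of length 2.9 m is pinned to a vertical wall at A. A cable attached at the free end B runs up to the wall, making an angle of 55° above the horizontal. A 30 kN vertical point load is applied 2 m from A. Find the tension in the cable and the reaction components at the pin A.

T = 25.26 kN, A_x = 14.49 kN, A_y = 9.310 kN

ΣM about A: T·sin55°·2.9 − 30·2 = 0 → T = 60/(2.9·0.819152) = 25.2574 ≈ 25.26 kN.
ΣF_x = 0: A_x − T·cos55° = 0 → A_x = 25.2574 × 0.573576 = 14.49 kN.
ΣF_y = 0: A_y + T·sin55° − 30 = 0 → A_y = 30 − 25.2574 × 0.819152 = 9.310 kN.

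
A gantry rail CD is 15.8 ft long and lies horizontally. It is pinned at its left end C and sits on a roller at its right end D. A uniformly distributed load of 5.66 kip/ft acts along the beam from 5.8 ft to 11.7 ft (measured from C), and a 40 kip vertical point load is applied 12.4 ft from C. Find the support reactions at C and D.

Resultant of the distributed load: 5.66 × 5.9 = 33.394 kip at 8.75 ft from C.
ΣM about C: D_y·15.8 − (5.66·5.9)·8.75 − 40·12.4 = 0 → D_y = 788.1975/15.8 = 49.8859 ≈ 49.89 kip.
ΣF_y = 0: C_y + 49.8859 − 5.66·5.9 − 40 = 0 → C_y = 23.51 kip.
ΣF_x = 0: no horizontal applied forces, so C_x = 0.

C_x = 0, C_y = 23.51 kip, D_y = 49.89 kip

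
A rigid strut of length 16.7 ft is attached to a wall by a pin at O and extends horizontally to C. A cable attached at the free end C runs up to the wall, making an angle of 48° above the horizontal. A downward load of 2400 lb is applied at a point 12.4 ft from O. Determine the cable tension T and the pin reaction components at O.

ΣM about O: T·sin48°·16.7 − 2400·12.4 = 0 → T = 29760/(16.7·0.743145) = 2397.97 ≈ 2398 lb.
ΣF_x = 0: O_x − T·cos48° = 0 → O_x = 2397.97 × 0.669131 = 1605 lb.
ΣF_y = 0: O_y + T·sin48° − 2400 = 0 → O_y = 2400 − 2397.97 × 0.743145 = 618.0 lb.

T = 2398 lb, O_x = 1605 lb, O_y = 618.0 lb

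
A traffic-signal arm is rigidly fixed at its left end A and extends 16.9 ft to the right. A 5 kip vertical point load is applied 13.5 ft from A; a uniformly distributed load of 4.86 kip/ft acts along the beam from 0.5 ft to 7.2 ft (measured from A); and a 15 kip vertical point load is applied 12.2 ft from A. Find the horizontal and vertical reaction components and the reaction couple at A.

A_x = 0, A_y = 52.56 kip, M_A = 375.9 kip·ft

Resultant of the distributed load: 4.86 × 6.7 = 32.562 kip at 3.85 ft from A.
ΣF_x = 0: A_x = 0.
ΣF_y = 0: A_y − 5 − 4.86·6.7 − 15 = 0 → A_y = 52.56 kip.
ΣM about A: M_A − 5·13.5 − (4.86·6.7)·3.85 − 15·12.2 = 0 → M_A = 375.9 kip·ft.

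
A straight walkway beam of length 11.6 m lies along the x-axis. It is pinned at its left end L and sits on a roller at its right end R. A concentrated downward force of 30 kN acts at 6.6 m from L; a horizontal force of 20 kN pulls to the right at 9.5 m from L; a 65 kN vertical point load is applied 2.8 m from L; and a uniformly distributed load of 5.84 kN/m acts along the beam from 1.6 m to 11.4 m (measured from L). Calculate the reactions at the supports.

L_x = -20.00 kN, L_y = 87.40 kN, R_y = 64.83 kN

Resultant of the distributed load: 5.84 × 9.8 = 57.232 kN at 6.5 m from L.
ΣM about L: R_y·11.6 − 30·6.6 − 65·2.8 − (5.84·9.8)·6.5 = 0 → R_y = 752.008/11.6 = 64.8283 ≈ 64.83 kN.
ΣF_y = 0: L_y + 64.8283 − 30 − 65 − 5.84·9.8 = 0 → L_y = 87.40 kN.
ΣF_x = 0: L_x + 20 = 0 → L_x = -20.00 kN.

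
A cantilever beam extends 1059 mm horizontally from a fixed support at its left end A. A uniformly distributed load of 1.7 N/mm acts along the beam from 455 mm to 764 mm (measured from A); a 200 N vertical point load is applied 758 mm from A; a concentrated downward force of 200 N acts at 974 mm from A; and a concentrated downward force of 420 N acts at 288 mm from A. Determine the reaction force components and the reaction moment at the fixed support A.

Resultant of the distributed load: 1.7 × 309 = 525.3 N at 609.5 mm from A.
ΣF_x = 0: A_x = 0.
ΣF_y = 0: A_y − 1.7·309 − 200 − 200 − 420 = 0 → A_y = 1345 N.
ΣM about A: M_A − (1.7·309)·609.5 − 200·758 − 200·974 − 420·288 = 0 → M_A = 787500 N·mm.

A_x = 0, A_y = 1345 N, M_A = 787500 N·mm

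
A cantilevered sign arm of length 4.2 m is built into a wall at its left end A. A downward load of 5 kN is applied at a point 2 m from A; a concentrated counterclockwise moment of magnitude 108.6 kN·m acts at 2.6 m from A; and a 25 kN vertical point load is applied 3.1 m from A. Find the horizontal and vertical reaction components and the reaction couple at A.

ΣF_x = 0: A_x = 0.
ΣF_y = 0: A_y − 5 − 25 = 0 → A_y = 30.00 kN.
ΣM about A: M_A − 5·2 + 108.6 − 25·3.1 = 0 → M_A = -21.10 kN·m.

A_x = 0, A_y = 30.00 kN, M_A = -21.10 kN·m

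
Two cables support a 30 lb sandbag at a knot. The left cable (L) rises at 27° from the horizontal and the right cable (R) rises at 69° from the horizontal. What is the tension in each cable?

ΣF_x = 0: −T_L·cos27° + T_R·cos69° = 0 → T_R = 2.48629·T_L.
ΣF_y = 0: T_L·sin27° + T_R·sin69° = 30.
Substitute: T_L·(0.45399 + 2.48629·0.93358) = 30 → T_L = 10.8103 ≈ 10.81 lb.
Then T_R = 2.48629 × 10.8103 = 26.88 lb.

T_L = 10.81 lb, T_R = 26.88 lb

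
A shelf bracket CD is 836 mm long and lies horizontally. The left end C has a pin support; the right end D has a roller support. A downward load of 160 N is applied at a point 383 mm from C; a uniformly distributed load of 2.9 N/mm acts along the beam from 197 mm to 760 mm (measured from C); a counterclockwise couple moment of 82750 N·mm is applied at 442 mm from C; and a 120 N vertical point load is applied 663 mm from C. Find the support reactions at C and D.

Resultant of the distributed load: 2.9 × 563 = 1632.7 N at 478.5 mm from C.
ΣM about C: D_y·836 − 160·383 − (2.9·563)·478.5 + 82750 − 120·663 = 0 → D_y = 839336.95/836 = 1003.99 ≈ 1004 N.
ΣF_y = 0: C_y + 1003.99 − 160 − 2.9·563 − 120 = 0 → C_y = 908.7 N.
ΣF_x = 0: no horizontal applied forces, so C_x = 0.

C_x = 0, C_y = 908.7 N, D_y = 1004 N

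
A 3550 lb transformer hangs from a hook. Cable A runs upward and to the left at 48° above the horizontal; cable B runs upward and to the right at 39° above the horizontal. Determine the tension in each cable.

ΣF_x = 0: −T_A·cos48° + T_B·cos39° = 0 → T_B = 0.86101·T_A.
ΣF_y = 0: T_A·sin48° + T_B·sin39° = 3550.
Substitute: T_A·(0.743145 + 0.86101·0.62932) = 3550 → T_A = 2762.65 ≈ 2763 lb.
Then T_B = 0.86101 × 2762.65 = 2379 lb.

T_A = 2763 lb, T_B = 2379 lb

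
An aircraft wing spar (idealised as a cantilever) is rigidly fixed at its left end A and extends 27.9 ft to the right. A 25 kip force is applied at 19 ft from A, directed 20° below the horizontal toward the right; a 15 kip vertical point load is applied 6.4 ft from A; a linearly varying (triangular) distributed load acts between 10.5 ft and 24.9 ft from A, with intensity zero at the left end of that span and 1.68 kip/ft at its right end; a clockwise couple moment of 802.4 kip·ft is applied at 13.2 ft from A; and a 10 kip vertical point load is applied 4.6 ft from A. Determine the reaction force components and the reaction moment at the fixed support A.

A_x = -23.49 kip, A_y = 45.65 kip, M_A = 1350 kip·ft

Resultant of the triangular load: ½ × 1.68 × 14.4 = 12.096 kip, acting at 20.1 ft from A (one-third of the span from the peak).
ΣF_x = 0: A_x + 25·cos20° = 0 → A_x = -23.49 kip.
ΣF_y = 0: A_y − 25·sin20° − 15 − ½·1.68·14.4 − 10 = 0 → A_y = 45.65 kip.
ΣM about A: M_A − 25·sin20°·19 − 15·6.4 − (½·1.68·14.4)·20.1 − 802.4 − 10·4.6 = 0 → M_A = 1350 kip·ft.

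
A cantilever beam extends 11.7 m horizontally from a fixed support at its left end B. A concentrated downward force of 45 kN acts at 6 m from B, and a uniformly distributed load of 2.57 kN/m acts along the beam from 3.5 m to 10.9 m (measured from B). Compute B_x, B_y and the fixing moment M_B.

B_x = 0, B_y = 64.02 kN, M_B = 406.9 kN·m

Resultant of the distributed load: 2.57 × 7.4 = 19.018 kN at 7.2 m from B.
ΣF_x = 0: B_x = 0.
ΣF_y = 0: B_y − 45 − 2.57·7.4 = 0 → B_y = 64.02 kN.
ΣM about B: M_B − 45·6 − (2.57·7.4)·7.2 = 0 → M_B = 406.9 kN·m.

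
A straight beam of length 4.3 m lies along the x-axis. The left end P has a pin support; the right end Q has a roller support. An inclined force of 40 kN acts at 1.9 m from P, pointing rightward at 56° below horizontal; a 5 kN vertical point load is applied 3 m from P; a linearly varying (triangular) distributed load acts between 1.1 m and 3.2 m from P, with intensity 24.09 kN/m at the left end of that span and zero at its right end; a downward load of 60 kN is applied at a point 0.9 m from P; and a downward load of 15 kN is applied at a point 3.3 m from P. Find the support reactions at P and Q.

Resultant of the triangular load: ½ × 24.09 × 2.1 = 25.2945 kN, acting at 1.8 m from P (one-third of the span from the peak).
Taking moments about P: Q_y·4.3 − 40·sin56°·1.9 − 5·3 − (½·24.09·2.1)·1.8 − 60·0.9 − 15·3.3 = 0 → Q_y = 227.037/4.3 = 52.7993 ≈ 52.80 kN.
ΣF_y = 0: P_y + 52.7993 − 40·sin56° − 5 − ½·24.09·2.1 − 60 − 15 = 0 → P_y = 85.66 kN.
ΣF_x = 0: P_x + 40·cos56° = 0 → P_x = -22.37 kN.

P_x = -22.37 kN, P_y = 85.66 kN, Q_y = 52.80 kN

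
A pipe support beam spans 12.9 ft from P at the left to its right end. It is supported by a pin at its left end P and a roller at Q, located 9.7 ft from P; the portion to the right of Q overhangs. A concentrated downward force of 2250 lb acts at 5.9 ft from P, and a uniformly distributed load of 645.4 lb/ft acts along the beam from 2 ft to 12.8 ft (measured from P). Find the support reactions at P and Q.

Resultant of the distributed load: 645.4 × 10.8 = 6970.32 lb at 7.4 ft from P.
ΣM about P: Q_y·9.7 − 2250·5.9 − (645.4·10.8)·7.4 = 0 → Q_y = 64855.368/9.7 = 6686.12 ≈ 6686 lb.
ΣF_y = 0: P_y + 6686.12 − 2250 − 645.4·10.8 = 0 → P_y = 2534 lb.
ΣF_x = 0: no horizontal applied forces, so P_x = 0.

P_x = 0, P_y = 2534 lb, Q_y = 6686 lb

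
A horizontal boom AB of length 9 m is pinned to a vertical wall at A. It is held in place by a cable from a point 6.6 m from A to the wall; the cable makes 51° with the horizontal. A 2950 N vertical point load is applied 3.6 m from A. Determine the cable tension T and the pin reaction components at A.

ΣM about A: T·sin51°·6.6 − 2950·3.6 = 0 → T = 10620/(6.6·0.777146) = 2070.51 ≈ 2071 N.
ΣF_x = 0: A_x − T·cos51° = 0 → A_x = 2070.51 × 0.62932 = 1303 N.
ΣF_y = 0: A_y + T·sin51° − 2950 = 0 → A_y = 2950 − 2070.51 × 0.777146 = 1341 N.

T = 2071 N, A_x = 1303 N, A_y = 1341 N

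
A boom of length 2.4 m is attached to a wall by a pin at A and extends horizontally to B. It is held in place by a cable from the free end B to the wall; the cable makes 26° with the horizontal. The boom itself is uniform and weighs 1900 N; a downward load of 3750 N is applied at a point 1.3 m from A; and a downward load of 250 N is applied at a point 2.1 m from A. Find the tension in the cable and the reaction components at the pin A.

T = 7300 N, A_x = 6561 N, A_y = 2700 N

ΣM about A: T·sin26°·2.4 − 1900·1.2 − 3750·1.3 − 250·2.1 = 0 → T = 7680/(2.4·0.438371) = 7299.75 ≈ 7300 N.
ΣF_x = 0: A_x − T·cos26° = 0 → A_x = 7299.75 × 0.898794 = 6561 N.
ΣF_y = 0: A_y + T·sin26° − 1900 − 3750 − 250 = 0 → A_y = 5900 − 7299.75 × 0.438371 = 2700 N.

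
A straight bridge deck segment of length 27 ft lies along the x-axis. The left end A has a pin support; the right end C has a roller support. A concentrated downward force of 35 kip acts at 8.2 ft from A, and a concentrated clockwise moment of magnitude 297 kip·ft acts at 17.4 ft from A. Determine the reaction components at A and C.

ΣM about A: C_y·27 − 35·8.2 − 297 = 0 → C_y = 584/27 = 21.6296 ≈ 21.63 kip.
ΣF_y = 0: A_y + 21.6296 − 35 = 0 → A_y = 13.37 kip.
ΣF_x = 0: no horizontal applied forces, so A_x = 0.

A_x = 0, A_y = 13.37 kip, C_y = 21.63 kip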